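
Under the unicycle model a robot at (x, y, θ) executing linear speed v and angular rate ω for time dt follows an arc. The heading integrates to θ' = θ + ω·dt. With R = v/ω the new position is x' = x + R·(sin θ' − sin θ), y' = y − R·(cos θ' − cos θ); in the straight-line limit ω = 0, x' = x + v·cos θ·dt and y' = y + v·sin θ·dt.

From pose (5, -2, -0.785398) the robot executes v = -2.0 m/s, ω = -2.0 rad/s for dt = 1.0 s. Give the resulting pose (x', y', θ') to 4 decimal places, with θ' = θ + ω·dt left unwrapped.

(5.3584, -0.3557, -2.7854)

θ' = -0.7854 + -2.0·1.0 = -2.7854
R = v/ω = -2.0/-2.0 = 1.0000
x' = 5 + 1.0000·(sin -2.7854 − sin -0.7854) = 5.3584
y' = -2 − 1.0000·(cos -2.7854 − cos -0.7854) = -0.3557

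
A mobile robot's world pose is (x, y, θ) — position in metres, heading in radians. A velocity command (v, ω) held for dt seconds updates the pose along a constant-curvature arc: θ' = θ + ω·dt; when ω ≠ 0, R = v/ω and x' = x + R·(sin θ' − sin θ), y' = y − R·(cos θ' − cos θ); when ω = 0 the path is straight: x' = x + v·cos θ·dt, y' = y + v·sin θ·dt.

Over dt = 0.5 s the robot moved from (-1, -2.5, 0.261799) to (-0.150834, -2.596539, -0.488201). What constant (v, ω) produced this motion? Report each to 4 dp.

Δθ = -0.488201 − 0.261799 = -0.750000
ω = Δθ/dt = -0.750000/0.5 = -1.5000
R = Δx/(sin θ' − sin θ) = -1.1667
v = R·ω = -1.1667·-1.5000 = 1.7500

v = 1.7500, ω = -1.5000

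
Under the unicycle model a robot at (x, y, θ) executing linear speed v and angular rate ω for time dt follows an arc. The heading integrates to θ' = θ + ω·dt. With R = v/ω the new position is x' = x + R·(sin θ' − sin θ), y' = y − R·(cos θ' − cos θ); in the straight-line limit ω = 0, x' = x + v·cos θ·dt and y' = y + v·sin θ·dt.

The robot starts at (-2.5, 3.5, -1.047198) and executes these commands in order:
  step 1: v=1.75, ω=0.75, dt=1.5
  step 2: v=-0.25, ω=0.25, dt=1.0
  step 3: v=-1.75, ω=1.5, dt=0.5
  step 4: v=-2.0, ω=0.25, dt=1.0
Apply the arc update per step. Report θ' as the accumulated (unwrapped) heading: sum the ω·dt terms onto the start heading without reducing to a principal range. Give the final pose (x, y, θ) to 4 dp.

step 1: θ'=0.0778 (R=2.3333) → pose (-0.2979, 2.3404, 0.0778)
step 2: θ'=0.3278 (R=-1.0000) → pose (-0.5422, 2.2902, 0.3278)
step 3: θ'=1.0778 (R=-1.1667) → pose (-1.1943, 1.7378, 1.0778)
step 4: θ'=1.3278 (R=-8.0000) → pose (-1.9119, -0.1235, 1.3278)

(-1.9119, -0.1235, 1.3278)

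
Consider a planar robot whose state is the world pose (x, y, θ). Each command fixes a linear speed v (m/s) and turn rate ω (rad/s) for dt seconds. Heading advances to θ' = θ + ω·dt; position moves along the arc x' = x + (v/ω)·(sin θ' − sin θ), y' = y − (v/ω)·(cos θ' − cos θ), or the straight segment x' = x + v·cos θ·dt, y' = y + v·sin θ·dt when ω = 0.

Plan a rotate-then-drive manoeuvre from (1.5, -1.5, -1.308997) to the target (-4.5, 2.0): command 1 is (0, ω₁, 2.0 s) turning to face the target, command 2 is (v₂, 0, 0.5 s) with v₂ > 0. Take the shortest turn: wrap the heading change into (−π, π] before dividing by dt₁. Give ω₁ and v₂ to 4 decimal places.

heading to target = atan2(2−-1.5, -4.5−1.5) = 2.6135
Δθ = wrap(2.6135 − -1.3090) = -2.3607; ω₁ = Δθ/dt₁ = -1.1803
distance = √((-4.5−1.5)² + (2−-1.5)²) = 6.9462; v₂ = distance/dt₂ = 13.8924

ω₁ = -1.1803, v₂ = 13.8924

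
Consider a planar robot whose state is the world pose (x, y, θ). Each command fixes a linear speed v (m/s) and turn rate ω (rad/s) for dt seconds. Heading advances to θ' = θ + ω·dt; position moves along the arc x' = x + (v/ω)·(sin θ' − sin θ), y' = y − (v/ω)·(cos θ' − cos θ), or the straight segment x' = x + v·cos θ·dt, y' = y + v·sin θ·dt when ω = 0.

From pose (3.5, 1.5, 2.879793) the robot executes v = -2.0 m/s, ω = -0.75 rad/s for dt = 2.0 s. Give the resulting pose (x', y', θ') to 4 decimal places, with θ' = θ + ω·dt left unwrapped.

θ' = 2.8798 + -0.75·2.0 = 1.3798
R = v/ω = -2.0/-0.75 = 2.6667
x' = 3.5 + 2.6667·(sin 1.3798 − sin 2.8798) = 5.4280
y' = 1.5 − 2.6667·(cos 1.3798 − cos 2.8798) = -1.5821

(5.4280, -1.5821, 1.3798)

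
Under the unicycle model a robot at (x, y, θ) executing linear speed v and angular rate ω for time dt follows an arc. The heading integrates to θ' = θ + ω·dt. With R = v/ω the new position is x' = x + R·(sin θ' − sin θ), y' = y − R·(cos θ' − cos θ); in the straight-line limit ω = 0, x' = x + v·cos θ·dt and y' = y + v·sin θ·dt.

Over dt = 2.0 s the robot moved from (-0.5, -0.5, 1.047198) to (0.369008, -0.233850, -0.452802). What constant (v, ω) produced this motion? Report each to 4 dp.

Δθ = -0.452802 − 1.047198 = -1.500000
ω = Δθ/dt = -1.500000/2.0 = -0.7500
R = Δx/(sin θ' − sin θ) = -0.6667
v = R·ω = -0.6667·-0.7500 = 0.5000

v = 0.5000, ω = -0.7500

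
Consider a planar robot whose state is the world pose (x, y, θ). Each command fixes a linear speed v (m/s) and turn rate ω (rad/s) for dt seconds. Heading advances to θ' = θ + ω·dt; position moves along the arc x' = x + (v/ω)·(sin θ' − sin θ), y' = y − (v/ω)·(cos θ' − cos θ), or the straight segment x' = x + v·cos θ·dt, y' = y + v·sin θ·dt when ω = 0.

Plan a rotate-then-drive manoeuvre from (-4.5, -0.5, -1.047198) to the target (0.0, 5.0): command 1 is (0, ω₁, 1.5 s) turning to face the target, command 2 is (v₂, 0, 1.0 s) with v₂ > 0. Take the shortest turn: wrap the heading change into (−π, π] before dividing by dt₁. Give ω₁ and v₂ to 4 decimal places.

heading to target = atan2(5−-0.5, 0−-4.5) = 0.8851
Δθ = wrap(0.8851 − -1.0472) = 1.9323; ω₁ = Δθ/dt₁ = 1.2882
distance = √((0−-4.5)² + (5−-0.5)²) = 7.1063; v₂ = distance/dt₂ = 7.1063

ω₁ = 1.2882, v₂ = 7.1063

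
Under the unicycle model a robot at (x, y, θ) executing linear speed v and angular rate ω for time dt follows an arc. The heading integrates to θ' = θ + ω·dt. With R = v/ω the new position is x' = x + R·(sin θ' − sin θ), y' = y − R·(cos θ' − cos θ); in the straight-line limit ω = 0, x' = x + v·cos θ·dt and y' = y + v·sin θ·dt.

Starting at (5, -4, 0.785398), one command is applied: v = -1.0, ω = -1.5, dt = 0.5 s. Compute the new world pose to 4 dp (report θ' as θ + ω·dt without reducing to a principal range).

(4.5522, -4.1948, 0.0354)

θ' = 0.7854 + -1.5·0.5 = 0.0354
R = v/ω = -1.0/-1.5 = 0.6667
x' = 5 + 0.6667·(sin 0.0354 − sin 0.7854) = 4.5522
y' = -4 − 0.6667·(cos 0.0354 − cos 0.7854) = -4.1948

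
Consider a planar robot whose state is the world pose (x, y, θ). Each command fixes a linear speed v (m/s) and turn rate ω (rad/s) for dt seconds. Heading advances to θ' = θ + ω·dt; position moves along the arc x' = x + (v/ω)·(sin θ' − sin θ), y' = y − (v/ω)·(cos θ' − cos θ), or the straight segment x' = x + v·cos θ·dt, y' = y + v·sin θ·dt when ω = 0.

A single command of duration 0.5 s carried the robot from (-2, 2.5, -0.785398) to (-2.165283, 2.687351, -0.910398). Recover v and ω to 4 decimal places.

Δθ = -0.910398 − -0.785398 = -0.125000
ω = Δθ/dt = -0.125000/0.5 = -0.2500
R = −Δy/(cos θ' − cos θ) = 2.0000
v = R·ω = 2.0000·-0.2500 = -0.5000

v = -0.5000, ω = -0.2500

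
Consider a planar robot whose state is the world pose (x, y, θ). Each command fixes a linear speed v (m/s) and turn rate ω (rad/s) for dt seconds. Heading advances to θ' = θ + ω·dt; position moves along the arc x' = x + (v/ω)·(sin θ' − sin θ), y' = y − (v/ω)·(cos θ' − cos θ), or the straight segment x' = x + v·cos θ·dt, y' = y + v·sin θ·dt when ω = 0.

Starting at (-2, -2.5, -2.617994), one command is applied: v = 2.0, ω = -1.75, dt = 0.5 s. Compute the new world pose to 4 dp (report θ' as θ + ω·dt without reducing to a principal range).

θ' = -2.6180 + -1.75·0.5 = -3.4930
R = v/ω = 2.0/-1.75 = -1.1429
x' = -2 + -1.1429·(sin -3.4930 − sin -2.6180) = -2.9648
y' = -2.5 − -1.1429·(cos -3.4930 − cos -2.6180) = -2.5833

(-2.9648, -2.5833, -3.4930)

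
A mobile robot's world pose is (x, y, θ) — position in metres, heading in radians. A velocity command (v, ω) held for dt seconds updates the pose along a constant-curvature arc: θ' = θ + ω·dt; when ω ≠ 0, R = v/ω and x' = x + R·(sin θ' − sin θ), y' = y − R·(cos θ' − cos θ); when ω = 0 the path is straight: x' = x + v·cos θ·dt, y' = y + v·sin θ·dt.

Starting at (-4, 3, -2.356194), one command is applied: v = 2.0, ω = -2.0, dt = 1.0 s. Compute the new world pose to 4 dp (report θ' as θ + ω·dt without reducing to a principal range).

(-5.6443, 3.3584, -4.3562)

θ' = -2.3562 + -2.0·1.0 = -4.3562
R = v/ω = 2.0/-2.0 = -1.0000
x' = -4 + -1.0000·(sin -4.3562 − sin -2.3562) = -5.6443
y' = 3 − -1.0000·(cos -4.3562 − cos -2.3562) = 3.3584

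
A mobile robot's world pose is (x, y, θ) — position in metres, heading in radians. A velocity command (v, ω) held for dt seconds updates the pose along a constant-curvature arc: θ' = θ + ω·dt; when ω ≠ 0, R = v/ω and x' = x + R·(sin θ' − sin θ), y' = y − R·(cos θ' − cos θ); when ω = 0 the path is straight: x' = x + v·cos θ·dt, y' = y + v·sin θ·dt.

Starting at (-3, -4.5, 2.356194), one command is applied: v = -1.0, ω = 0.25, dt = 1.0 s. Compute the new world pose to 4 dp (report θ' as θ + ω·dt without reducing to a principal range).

θ' = 2.3562 + 0.25·1.0 = 2.6062
R = v/ω = -1.0/0.25 = -4.0000
x' = -3 + -4.0000·(sin 2.6062 − sin 2.3562) = -2.2123
y' = -4.5 − -4.0000·(cos 2.6062 − cos 2.3562) = -5.1118

(-2.2123, -5.1118, 2.6062)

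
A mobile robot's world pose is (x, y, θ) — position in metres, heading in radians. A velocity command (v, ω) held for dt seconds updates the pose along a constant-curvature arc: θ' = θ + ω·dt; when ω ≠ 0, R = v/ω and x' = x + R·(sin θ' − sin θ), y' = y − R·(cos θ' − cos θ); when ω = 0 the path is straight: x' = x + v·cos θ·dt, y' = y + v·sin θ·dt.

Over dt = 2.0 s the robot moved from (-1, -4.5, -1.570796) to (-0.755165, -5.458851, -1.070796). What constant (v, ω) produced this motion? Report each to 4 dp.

v = 0.5000, ω = 0.2500

Δθ = -1.070796 − -1.570796 = 0.500000
ω = Δθ/dt = 0.500000/2.0 = 0.2500
R = −Δy/(cos θ' − cos θ) = 2.0000
v = R·ω = 2.0000·0.2500 = 0.5000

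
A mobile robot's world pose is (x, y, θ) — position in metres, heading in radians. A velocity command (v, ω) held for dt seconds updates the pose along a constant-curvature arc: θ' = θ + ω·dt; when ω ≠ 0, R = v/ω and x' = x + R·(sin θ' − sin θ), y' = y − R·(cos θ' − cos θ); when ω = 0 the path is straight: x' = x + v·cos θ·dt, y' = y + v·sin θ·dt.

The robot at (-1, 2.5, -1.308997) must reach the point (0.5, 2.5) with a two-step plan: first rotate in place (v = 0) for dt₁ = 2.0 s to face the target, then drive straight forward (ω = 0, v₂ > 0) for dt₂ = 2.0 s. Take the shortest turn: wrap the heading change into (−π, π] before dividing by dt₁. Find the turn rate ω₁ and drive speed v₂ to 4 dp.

heading to target = atan2(2.5−2.5, 0.5−-1) = 0.0000
Δθ = wrap(0.0000 − -1.3090) = 1.3090; ω₁ = Δθ/dt₁ = 0.6545
distance = √((0.5−-1)² + (2.5−2.5)²) = 1.5000; v₂ = distance/dt₂ = 0.7500

ω₁ = 0.6545, v₂ = 0.7500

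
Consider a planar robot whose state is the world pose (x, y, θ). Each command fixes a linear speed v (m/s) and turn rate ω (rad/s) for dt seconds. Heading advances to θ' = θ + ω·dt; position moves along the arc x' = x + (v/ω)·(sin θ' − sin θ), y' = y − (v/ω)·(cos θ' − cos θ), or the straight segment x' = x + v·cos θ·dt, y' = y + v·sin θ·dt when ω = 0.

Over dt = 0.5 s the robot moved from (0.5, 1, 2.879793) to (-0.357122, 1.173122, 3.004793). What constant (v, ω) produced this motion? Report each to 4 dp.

v = 1.7500, ω = 0.2500

Δθ = 3.004793 − 2.879793 = 0.125000
ω = Δθ/dt = 0.125000/0.5 = 0.2500
R = Δx/(sin θ' − sin θ) = 7.0000
v = R·ω = 7.0000·0.2500 = 1.7500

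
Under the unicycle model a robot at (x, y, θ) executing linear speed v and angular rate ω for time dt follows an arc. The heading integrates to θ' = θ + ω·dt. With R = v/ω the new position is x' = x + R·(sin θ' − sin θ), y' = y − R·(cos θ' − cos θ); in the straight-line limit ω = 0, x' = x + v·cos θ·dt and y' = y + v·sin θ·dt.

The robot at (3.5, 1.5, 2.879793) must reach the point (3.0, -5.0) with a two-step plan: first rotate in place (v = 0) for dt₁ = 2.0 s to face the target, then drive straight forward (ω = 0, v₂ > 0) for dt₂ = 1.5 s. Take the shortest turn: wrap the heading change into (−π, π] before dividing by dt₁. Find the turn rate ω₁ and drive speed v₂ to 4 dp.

heading to target = atan2(-5−1.5, 3−3.5) = -1.6476
Δθ = wrap(-1.6476 − 2.8798) = 1.7558; ω₁ = Δθ/dt₁ = 0.8779
distance = √((3−3.5)² + (-5−1.5)²) = 6.5192; v₂ = distance/dt₂ = 4.3461

ω₁ = 0.8779, v₂ = 4.3461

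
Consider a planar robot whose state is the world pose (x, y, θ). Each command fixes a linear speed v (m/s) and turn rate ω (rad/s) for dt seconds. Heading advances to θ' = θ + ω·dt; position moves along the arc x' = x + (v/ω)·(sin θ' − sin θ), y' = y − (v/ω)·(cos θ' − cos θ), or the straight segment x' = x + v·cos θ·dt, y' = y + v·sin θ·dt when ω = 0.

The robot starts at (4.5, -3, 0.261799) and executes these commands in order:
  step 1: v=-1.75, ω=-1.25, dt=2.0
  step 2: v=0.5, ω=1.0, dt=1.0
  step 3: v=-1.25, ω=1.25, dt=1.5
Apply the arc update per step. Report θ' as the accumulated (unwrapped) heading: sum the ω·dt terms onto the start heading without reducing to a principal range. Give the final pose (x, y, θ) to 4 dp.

step 1: θ'=-2.2382 (R=1.4000) → pose (3.0381, -0.7812, -2.2382)
step 2: θ'=-1.2382 (R=0.5000) → pose (2.9582, -1.2539, -1.2382)
step 3: θ'=0.6368 (R=-1.0000) → pose (1.4183, -0.7764, 0.6368)

(1.4183, -0.7764, 0.6368)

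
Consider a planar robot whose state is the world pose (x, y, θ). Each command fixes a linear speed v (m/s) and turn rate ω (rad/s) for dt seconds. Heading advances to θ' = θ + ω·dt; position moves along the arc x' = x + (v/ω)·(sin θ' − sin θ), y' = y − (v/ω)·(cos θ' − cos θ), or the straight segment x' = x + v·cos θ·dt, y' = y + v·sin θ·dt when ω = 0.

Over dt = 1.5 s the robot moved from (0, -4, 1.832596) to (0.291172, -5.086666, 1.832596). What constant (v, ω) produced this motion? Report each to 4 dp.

v = -0.7500, ω = 0.0000

Δθ = 1.832596 − 1.832596 = 0.000000
ω = Δθ/dt = 0.000000/1.5 = 0.0000
ω = 0 → v = (Δx·cos θ + Δy·sin θ)/dt = -0.7500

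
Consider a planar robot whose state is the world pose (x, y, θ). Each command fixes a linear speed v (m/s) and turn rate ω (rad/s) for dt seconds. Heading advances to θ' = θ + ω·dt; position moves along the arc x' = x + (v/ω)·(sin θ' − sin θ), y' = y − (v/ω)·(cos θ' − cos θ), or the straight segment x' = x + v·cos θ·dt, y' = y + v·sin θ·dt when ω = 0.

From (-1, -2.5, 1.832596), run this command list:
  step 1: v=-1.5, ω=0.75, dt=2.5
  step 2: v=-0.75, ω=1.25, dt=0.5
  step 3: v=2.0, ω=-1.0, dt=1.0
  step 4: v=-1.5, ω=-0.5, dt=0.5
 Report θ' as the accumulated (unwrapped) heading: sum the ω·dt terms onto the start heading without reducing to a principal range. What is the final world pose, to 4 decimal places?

(1.5085, -4.5593, 3.0826)

step 1: θ'=3.7076 (R=-2.0000) → pose (2.0044, -3.6705, 3.7076)
step 2: θ'=4.3326 (R=-0.6000) → pose (2.2399, -3.3865, 4.3326)
step 3: θ'=3.3326 (R=-2.0000) → pose (0.7621, -4.6086, 3.3326)
step 4: θ'=3.0826 (R=3.0000) → pose (1.5085, -4.5593, 3.0826)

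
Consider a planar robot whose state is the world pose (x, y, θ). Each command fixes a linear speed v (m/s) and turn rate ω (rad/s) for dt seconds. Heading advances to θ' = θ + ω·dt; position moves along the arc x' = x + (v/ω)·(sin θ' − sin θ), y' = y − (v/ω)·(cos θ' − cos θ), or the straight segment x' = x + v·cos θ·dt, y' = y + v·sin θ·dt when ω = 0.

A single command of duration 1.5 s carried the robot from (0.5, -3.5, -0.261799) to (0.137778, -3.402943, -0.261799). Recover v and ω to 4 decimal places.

v = -0.2500, ω = 0.0000

Δθ = -0.261799 − -0.261799 = 0.000000
ω = Δθ/dt = 0.000000/1.5 = 0.0000
ω = 0 → v = (Δx·cos θ + Δy·sin θ)/dt = -0.2500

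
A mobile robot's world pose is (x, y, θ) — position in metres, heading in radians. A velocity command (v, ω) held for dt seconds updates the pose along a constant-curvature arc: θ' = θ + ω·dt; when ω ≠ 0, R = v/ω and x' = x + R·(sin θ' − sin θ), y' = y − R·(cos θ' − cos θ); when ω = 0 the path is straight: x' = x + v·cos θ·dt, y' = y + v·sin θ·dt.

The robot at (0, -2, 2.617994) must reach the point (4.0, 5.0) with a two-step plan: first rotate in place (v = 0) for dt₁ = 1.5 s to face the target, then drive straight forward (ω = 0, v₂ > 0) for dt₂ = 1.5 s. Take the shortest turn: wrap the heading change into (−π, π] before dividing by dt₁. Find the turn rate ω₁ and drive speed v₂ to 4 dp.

ω₁ = -1.0442, v₂ = 5.3748

heading to target = atan2(5−-2, 4−0) = 1.0517
Δθ = wrap(1.0517 − 2.6180) = -1.5663; ω₁ = Δθ/dt₁ = -1.0442
distance = √((4−0)² + (5−-2)²) = 8.0623; v₂ = distance/dt₂ = 5.3748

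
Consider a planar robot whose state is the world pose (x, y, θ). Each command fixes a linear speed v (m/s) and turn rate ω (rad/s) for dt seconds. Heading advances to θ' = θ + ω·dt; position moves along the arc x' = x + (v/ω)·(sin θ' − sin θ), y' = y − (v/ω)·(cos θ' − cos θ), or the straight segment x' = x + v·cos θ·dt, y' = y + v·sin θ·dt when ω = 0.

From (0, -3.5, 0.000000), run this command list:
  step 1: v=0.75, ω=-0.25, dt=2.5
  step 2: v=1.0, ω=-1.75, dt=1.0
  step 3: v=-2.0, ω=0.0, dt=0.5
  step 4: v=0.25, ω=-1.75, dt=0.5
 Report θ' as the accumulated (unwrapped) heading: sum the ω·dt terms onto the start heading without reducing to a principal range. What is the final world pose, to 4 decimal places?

(2.4231, -4.2875, -3.2500)

step 1: θ'=-0.6250 (R=-3.0000) → pose (1.7553, -4.0671, -0.6250)
step 2: θ'=-2.3750 (R=-0.5714) → pose (1.8173, -4.9421, -2.3750)
step 3: θ'=-2.3750 (straight) → pose (2.5376, -4.2484, -2.3750)
step 4: θ'=-3.2500 (R=-0.1429) → pose (2.4231, -4.2875, -3.2500)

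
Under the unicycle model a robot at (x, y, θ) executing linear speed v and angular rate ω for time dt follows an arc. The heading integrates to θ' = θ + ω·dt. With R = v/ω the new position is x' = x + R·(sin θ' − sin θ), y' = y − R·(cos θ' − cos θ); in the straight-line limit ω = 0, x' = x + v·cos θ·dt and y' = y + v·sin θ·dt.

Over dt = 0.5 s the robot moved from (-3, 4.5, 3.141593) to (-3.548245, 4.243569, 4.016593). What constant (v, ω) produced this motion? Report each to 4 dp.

v = 1.2500, ω = 1.7500

Δθ = 4.016593 − 3.141593 = 0.875000
ω = Δθ/dt = 0.875000/0.5 = 1.7500
R = Δx/(sin θ' − sin θ) = 0.7143
v = R·ω = 0.7143·1.7500 = 1.2500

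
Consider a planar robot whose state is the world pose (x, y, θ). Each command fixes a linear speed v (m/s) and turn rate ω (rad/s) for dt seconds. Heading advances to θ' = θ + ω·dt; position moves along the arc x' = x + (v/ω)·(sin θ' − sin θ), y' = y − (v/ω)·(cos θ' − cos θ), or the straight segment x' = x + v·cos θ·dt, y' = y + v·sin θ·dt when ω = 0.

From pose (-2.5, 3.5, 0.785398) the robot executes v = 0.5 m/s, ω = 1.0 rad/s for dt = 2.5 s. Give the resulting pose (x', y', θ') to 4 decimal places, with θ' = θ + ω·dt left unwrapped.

(-2.9252, 4.3484, 3.2854)

θ' = 0.7854 + 1.0·2.5 = 3.2854
R = v/ω = 0.5/1.0 = 0.5000
x' = -2.5 + 0.5000·(sin 3.2854 − sin 0.7854) = -2.9252
y' = 3.5 − 0.5000·(cos 3.2854 − cos 0.7854) = 4.3484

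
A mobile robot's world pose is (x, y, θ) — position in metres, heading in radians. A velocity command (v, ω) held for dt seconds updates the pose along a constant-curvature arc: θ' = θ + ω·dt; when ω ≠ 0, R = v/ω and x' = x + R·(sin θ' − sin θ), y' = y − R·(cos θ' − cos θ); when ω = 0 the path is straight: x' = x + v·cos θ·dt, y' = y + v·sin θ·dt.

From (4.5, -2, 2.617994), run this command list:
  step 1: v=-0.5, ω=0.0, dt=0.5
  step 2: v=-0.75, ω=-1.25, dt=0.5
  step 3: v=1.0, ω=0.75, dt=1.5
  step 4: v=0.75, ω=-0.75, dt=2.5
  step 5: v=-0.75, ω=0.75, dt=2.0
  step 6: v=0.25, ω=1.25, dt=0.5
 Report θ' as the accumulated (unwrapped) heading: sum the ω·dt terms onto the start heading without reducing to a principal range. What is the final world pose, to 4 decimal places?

step 1: θ'=2.6180 (straight) → pose (4.7165, -2.1250, 2.6180)
step 2: θ'=1.9930 (R=0.6000) → pose (4.9638, -2.3988, 1.9930)
step 3: θ'=3.1180 (R=1.3333) → pose (3.7790, -1.6121, 3.1180)
step 4: θ'=1.2430 (R=-1.0000) → pose (2.8559, -0.2905, 1.2430)
step 5: θ'=2.7430 (R=-1.0000) → pose (3.4145, -1.5340, 2.7430)
step 6: θ'=3.3680 (R=0.2000) → pose (3.2920, -1.5235, 3.3680)

(3.2920, -1.5235, 3.3680)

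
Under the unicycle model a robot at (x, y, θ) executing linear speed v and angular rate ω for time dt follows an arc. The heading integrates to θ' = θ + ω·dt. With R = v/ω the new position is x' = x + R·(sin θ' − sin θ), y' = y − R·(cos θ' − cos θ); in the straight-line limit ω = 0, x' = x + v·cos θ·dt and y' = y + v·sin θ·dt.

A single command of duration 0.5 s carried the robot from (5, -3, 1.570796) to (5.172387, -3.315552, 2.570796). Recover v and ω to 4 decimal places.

Δθ = 2.570796 − 1.570796 = 1.000000
ω = Δθ/dt = 1.000000/0.5 = 2.0000
R = −Δy/(cos θ' − cos θ) = -0.3750
v = R·ω = -0.3750·2.0000 = -0.7500

v = -0.7500, ω = 2.0000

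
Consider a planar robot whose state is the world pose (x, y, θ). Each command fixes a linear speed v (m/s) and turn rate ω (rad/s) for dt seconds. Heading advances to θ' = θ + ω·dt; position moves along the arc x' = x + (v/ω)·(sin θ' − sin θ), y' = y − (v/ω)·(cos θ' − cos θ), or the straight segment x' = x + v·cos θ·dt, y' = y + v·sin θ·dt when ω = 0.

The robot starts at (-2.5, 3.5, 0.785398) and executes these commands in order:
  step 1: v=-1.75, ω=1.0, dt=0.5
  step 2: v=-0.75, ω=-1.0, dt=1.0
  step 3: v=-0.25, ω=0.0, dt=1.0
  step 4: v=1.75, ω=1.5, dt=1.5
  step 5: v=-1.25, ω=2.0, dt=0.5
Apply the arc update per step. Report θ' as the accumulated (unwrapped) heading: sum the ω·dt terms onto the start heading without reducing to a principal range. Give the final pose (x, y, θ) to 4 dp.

step 1: θ'=1.2854 (R=-1.7500) → pose (-2.9418, 2.7553, 1.2854)
step 2: θ'=0.2854 (R=0.7500) → pose (-3.4503, 2.2467, 0.2854)
step 3: θ'=0.2854 (straight) → pose (-3.6902, 2.1764, 0.2854)
step 4: θ'=2.5354 (R=1.1667) → pose (-3.3539, 4.2546, 2.5354)
step 5: θ'=3.5354 (R=-0.6250) → pose (-2.7580, 4.1911, 3.5354)

(-2.7580, 4.1911, 3.5354)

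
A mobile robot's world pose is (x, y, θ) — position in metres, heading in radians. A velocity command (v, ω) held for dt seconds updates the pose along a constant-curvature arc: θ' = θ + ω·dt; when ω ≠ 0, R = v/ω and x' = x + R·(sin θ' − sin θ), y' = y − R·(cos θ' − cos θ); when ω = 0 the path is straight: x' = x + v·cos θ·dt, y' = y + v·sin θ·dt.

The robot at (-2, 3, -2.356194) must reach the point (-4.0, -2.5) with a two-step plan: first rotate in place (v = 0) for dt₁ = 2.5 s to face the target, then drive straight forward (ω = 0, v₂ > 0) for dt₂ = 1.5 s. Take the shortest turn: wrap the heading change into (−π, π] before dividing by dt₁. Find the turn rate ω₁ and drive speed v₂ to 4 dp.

ω₁ = 0.1747, v₂ = 3.9016

heading to target = atan2(-2.5−3, -4−-2) = -1.9196
Δθ = wrap(-1.9196 − -2.3562) = 0.4366; ω₁ = Δθ/dt₁ = 0.1747
distance = √((-4−-2)² + (-2.5−3)²) = 5.8523; v₂ = distance/dt₂ = 3.9016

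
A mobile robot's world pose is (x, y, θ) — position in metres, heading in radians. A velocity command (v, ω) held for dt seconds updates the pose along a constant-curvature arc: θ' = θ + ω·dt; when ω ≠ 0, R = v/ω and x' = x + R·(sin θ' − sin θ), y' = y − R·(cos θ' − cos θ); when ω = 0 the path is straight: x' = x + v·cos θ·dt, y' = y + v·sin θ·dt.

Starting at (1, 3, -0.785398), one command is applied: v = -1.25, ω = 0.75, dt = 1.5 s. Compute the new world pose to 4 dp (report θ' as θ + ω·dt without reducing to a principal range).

θ' = -0.7854 + 0.75·1.5 = 0.3396
R = v/ω = -1.25/0.75 = -1.6667
x' = 1 + -1.6667·(sin 0.3396 − sin -0.7854) = -0.7337
y' = 3 − -1.6667·(cos 0.3396 − cos -0.7854) = 3.3930

(-0.7337, 3.3930, 0.3396)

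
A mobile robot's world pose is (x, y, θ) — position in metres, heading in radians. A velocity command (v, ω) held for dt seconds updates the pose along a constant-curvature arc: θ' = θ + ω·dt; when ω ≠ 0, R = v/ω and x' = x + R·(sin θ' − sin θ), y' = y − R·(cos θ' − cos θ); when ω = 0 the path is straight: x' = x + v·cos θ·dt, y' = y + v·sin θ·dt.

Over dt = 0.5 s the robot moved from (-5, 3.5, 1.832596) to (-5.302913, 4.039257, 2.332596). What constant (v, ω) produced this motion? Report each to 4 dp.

v = 1.2500, ω = 1.0000

Δθ = 2.332596 − 1.832596 = 0.500000
ω = Δθ/dt = 0.500000/0.5 = 1.0000
R = −Δy/(cos θ' − cos θ) = 1.2500
v = R·ω = 1.2500·1.0000 = 1.2500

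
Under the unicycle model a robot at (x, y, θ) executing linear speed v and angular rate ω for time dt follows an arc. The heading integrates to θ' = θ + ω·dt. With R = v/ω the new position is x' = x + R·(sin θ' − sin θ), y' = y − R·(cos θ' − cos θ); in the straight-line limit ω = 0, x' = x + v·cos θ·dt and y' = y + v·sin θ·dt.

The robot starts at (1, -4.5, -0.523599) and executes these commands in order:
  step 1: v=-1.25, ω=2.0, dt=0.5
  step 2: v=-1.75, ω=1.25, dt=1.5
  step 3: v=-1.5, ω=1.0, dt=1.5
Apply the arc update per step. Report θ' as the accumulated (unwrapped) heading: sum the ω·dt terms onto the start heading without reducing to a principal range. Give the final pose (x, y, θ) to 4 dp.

(2.0915, -6.7973, 3.8514)

step 1: θ'=0.4764 (R=-0.6250) → pose (0.4009, -4.4859, 0.4764)
step 2: θ'=2.3514 (R=-1.4000) → pose (0.0482, -6.7152, 2.3514)
step 3: θ'=3.8514 (R=-1.5000) → pose (2.0915, -6.7973, 3.8514)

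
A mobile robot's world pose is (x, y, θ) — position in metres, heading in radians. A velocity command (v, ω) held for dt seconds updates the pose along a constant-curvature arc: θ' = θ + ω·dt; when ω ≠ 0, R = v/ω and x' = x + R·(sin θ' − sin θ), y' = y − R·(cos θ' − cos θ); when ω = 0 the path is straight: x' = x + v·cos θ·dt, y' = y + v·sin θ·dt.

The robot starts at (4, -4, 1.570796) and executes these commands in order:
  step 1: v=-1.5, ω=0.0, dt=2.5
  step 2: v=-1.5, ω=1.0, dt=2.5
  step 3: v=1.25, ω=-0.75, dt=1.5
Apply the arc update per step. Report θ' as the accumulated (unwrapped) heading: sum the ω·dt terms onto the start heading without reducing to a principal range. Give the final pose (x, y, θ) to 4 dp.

(5.0422, -9.2851, 2.9458)

step 1: θ'=1.5708 (straight) → pose (4.0000, -7.7500, 1.5708)
step 2: θ'=4.0708 (R=-1.5000) → pose (6.7017, -8.6477, 4.0708)
step 3: θ'=2.9458 (R=-1.6667) → pose (5.0422, -9.2851, 2.9458)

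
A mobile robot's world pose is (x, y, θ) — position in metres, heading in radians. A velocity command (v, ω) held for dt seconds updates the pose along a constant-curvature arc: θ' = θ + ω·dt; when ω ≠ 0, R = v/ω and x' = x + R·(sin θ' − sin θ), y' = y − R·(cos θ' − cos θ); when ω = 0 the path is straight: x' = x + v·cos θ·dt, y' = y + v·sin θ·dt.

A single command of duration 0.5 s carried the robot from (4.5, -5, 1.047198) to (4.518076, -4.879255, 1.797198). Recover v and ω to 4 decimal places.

v = 0.2500, ω = 1.5000

Δθ = 1.797198 − 1.047198 = 0.750000
ω = Δθ/dt = 0.750000/0.5 = 1.5000
R = −Δy/(cos θ' − cos θ) = 0.1667
v = R·ω = 0.1667·1.5000 = 0.2500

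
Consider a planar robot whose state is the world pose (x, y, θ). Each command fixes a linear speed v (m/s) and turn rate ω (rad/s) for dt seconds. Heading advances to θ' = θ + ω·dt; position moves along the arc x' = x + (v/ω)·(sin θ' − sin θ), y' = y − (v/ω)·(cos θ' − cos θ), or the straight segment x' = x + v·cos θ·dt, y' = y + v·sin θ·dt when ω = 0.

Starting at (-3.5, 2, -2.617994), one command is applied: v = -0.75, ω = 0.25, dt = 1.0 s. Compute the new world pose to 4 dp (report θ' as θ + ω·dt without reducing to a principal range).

θ' = -2.6180 + 0.25·1.0 = -2.3680
R = v/ω = -0.75/0.25 = -3.0000
x' = -3.5 + -3.0000·(sin -2.3680 − sin -2.6180) = -2.9039
y' = 2 − -3.0000·(cos -2.3680 − cos -2.6180) = 2.4519

(-2.9039, 2.4519, -2.3680)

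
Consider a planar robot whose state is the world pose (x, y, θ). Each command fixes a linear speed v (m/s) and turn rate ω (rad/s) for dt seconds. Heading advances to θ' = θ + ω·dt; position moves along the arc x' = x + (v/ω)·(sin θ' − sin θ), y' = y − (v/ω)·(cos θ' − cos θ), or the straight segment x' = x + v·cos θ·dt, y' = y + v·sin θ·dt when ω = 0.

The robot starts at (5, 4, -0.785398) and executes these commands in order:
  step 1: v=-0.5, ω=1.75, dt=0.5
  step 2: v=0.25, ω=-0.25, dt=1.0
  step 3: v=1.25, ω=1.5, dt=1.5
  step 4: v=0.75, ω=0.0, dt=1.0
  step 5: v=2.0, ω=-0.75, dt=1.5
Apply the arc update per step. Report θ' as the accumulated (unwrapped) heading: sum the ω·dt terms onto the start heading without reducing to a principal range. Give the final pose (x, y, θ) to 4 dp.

(5.6307, 8.8024, 0.9646)

step 1: θ'=0.0896 (R=-0.2857) → pose (4.7724, 4.0825, 0.0896)
step 2: θ'=-0.1604 (R=-1.0000) → pose (5.0216, 4.0737, -0.1604)
step 3: θ'=2.0896 (R=0.8333) → pose (5.8784, 5.3096, 2.0896)
step 4: θ'=2.0896 (straight) → pose (5.5065, 5.9609, 2.0896)
step 5: θ'=0.9646 (R=-2.6667) → pose (5.6307, 8.8024, 0.9646)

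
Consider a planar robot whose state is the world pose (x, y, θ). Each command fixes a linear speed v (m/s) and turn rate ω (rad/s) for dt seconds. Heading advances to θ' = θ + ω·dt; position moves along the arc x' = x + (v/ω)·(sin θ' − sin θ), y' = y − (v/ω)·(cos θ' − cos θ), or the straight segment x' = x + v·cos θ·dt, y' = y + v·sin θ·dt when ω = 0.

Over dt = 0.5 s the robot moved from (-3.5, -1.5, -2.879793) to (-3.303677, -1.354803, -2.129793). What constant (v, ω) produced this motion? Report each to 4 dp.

v = -0.5000, ω = 1.5000

Δθ = -2.129793 − -2.879793 = 0.750000
ω = Δθ/dt = 0.750000/0.5 = 1.5000
R = Δx/(sin θ' − sin θ) = -0.3333
v = R·ω = -0.3333·1.5000 = -0.5000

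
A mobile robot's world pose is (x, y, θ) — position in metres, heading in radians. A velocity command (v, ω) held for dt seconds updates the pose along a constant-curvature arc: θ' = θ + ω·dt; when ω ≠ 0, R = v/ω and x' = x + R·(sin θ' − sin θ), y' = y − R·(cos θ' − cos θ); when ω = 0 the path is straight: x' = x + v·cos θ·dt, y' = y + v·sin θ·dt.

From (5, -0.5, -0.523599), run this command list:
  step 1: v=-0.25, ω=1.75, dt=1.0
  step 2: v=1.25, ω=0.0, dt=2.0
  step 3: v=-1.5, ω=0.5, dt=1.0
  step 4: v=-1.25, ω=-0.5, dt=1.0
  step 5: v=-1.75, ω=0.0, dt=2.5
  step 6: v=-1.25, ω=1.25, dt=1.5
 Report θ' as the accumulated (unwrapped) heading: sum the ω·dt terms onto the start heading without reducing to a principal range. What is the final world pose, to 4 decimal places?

step 1: θ'=1.2264 (R=-0.1429) → pose (4.7941, -0.5755, 1.2264)
step 2: θ'=1.2264 (straight) → pose (5.6382, 1.7777, 1.2264)
step 3: θ'=1.7264 (R=-3.0000) → pose (5.4983, 0.2999, 1.7264)
step 4: θ'=1.2264 (R=2.5000) → pose (5.3817, -0.9316, 1.2264)
step 5: θ'=1.2264 (straight) → pose (3.9045, -5.0497, 1.2264)
step 6: θ'=3.1014 (R=-1.0000) → pose (4.8056, -6.3865, 3.1014)

(4.8056, -6.3865, 3.1014)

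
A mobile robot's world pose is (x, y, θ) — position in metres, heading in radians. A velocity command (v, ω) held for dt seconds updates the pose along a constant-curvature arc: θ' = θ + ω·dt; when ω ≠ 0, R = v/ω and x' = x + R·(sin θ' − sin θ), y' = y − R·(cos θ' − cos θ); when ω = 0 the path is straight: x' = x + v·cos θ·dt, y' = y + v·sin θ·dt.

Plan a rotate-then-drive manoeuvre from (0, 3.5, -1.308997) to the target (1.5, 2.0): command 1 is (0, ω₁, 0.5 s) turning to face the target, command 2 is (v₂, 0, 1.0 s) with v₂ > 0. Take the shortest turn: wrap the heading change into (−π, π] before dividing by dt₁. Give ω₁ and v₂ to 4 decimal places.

ω₁ = 1.0472, v₂ = 2.1213

heading to target = atan2(2−3.5, 1.5−0) = -0.7854
Δθ = wrap(-0.7854 − -1.3090) = 0.5236; ω₁ = Δθ/dt₁ = 1.0472
distance = √((1.5−0)² + (2−3.5)²) = 2.1213; v₂ = distance/dt₂ = 2.1213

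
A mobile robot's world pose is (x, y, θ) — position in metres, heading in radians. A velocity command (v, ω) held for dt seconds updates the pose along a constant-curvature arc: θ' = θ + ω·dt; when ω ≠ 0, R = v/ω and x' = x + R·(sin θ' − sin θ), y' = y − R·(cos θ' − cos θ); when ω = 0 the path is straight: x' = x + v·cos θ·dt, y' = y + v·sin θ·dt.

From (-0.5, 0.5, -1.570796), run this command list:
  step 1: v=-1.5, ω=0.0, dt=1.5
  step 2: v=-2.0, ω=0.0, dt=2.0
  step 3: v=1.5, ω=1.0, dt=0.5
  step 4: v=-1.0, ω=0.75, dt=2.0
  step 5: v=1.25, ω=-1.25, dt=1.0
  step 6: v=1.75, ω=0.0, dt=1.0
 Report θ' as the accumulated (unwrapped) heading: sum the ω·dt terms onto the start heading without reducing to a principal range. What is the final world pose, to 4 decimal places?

step 1: θ'=-1.5708 (straight) → pose (-0.5000, 2.7500, -1.5708)
step 2: θ'=-1.5708 (straight) → pose (-0.5000, 6.7500, -1.5708)
step 3: θ'=-1.0708 (R=1.5000) → pose (-0.3164, 6.0309, -1.0708)
step 4: θ'=0.4292 (R=-1.3333) → pose (-2.0413, 6.6040, 0.4292)
step 5: θ'=-0.8208 (R=-1.0000) → pose (-0.8935, 6.3764, -0.8208)
step 6: θ'=-0.8208 (straight) → pose (0.2994, 5.0959, -0.8208)

(0.2994, 5.0959, -0.8208)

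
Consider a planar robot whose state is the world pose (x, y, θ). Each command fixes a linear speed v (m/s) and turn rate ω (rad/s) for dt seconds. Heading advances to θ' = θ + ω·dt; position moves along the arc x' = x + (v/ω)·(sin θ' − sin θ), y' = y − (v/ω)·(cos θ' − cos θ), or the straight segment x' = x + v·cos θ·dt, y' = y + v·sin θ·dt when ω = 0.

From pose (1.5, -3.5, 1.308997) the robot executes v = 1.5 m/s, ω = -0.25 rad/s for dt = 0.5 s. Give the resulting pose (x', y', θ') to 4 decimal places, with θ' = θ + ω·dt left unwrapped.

θ' = 1.3090 + -0.25·0.5 = 1.1840
R = v/ω = 1.5/-0.25 = -6.0000
x' = 1.5 + -6.0000·(sin 1.1840 − sin 1.3090) = 1.7388
y' = -3.5 − -6.0000·(cos 1.1840 − cos 1.3090) = -2.7896

(1.7388, -2.7896, 1.1840)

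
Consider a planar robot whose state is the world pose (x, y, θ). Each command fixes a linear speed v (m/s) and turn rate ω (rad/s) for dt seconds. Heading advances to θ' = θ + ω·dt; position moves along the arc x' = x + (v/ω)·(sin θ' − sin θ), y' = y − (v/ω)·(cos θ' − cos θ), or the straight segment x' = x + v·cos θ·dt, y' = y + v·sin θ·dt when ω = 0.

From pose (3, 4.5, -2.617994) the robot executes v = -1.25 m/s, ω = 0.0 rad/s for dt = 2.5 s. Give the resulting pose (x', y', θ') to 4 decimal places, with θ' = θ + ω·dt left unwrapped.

θ' = -2.6180 + 0.0·2.5 = -2.6180
ω = 0 → straight: x' = 3 + -1.25·cos(-2.6180)·2.5 = 5.7063
y' = 4.5 + -1.25·sin(-2.6180)·2.5 = 6.0625

(5.7063, 6.0625, -2.6180)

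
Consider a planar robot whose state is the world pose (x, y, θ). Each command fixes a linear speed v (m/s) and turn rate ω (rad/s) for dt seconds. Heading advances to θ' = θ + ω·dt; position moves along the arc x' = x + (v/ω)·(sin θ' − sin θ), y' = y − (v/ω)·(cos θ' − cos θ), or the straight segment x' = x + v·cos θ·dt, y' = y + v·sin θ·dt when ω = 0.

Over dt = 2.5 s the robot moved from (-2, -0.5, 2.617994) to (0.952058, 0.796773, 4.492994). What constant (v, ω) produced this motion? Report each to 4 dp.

v = -1.5000, ω = 0.7500

Δθ = 4.492994 − 2.617994 = 1.875000
ω = Δθ/dt = 1.875000/2.5 = 0.7500
R = Δx/(sin θ' − sin θ) = -2.0000
v = R·ω = -2.0000·0.7500 = -1.5000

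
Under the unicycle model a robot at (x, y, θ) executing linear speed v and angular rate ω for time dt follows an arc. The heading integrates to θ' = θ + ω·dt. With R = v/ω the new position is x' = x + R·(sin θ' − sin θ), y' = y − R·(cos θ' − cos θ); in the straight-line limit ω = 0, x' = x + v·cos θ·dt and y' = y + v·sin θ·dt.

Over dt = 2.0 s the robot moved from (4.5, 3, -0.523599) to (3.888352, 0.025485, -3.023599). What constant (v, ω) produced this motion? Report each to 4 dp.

Δθ = -3.023599 − -0.523599 = -2.500000
ω = Δθ/dt = -2.500000/2.0 = -1.2500
R = −Δy/(cos θ' − cos θ) = -1.6000
v = R·ω = -1.6000·-1.2500 = 2.0000

v = 2.0000, ω = -1.2500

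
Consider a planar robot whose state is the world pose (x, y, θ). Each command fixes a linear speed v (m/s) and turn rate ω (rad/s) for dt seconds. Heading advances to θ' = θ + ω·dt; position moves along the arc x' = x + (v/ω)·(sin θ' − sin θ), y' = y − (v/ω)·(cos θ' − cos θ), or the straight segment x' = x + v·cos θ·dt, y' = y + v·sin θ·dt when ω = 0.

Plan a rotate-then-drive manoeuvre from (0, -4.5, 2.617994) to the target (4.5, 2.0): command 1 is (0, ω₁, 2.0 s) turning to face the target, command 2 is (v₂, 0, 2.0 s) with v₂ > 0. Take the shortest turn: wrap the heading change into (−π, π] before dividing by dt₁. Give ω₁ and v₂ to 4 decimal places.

ω₁ = -0.8264, v₂ = 3.9528

heading to target = atan2(2−-4.5, 4.5−0) = 0.9653
Δθ = wrap(0.9653 − 2.6180) = -1.6527; ω₁ = Δθ/dt₁ = -0.8264
distance = √((4.5−0)² + (2−-4.5)²) = 7.9057; v₂ = distance/dt₂ = 3.9528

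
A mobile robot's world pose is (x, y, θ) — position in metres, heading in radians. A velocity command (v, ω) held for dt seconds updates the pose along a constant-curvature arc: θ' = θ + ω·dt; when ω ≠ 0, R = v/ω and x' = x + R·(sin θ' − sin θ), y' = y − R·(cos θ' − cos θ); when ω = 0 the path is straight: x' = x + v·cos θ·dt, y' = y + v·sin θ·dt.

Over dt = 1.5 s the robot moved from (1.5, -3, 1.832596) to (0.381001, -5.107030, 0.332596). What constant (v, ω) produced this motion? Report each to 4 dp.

Δθ = 0.332596 − 1.832596 = -1.500000
ω = Δθ/dt = -1.500000/1.5 = -1.0000
R = −Δy/(cos θ' − cos θ) = 1.7500
v = R·ω = 1.7500·-1.0000 = -1.7500

v = -1.7500, ω = -1.0000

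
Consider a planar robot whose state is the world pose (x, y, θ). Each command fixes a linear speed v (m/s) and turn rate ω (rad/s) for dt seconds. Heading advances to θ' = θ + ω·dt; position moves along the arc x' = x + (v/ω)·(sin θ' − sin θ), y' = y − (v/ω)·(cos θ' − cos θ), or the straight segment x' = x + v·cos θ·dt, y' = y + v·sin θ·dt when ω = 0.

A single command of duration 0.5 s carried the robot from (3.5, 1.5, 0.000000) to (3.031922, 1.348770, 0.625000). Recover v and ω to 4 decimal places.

Δθ = 0.625000 − 0.000000 = 0.625000
ω = Δθ/dt = 0.625000/0.5 = 1.2500
R = Δx/(sin θ' − sin θ) = -0.8000
v = R·ω = -0.8000·1.2500 = -1.0000

v = -1.0000, ω = 1.2500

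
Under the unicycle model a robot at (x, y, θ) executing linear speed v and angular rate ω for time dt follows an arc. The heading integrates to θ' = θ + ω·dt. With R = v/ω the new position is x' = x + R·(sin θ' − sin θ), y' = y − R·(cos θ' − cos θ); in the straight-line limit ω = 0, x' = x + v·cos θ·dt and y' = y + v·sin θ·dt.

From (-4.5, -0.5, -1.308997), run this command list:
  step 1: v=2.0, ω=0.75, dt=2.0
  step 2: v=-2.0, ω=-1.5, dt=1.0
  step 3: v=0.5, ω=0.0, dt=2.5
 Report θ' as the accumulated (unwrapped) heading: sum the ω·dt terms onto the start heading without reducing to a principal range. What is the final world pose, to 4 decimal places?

(-2.6355, -2.6714, -1.3090)

step 1: θ'=0.1910 (R=2.6667) → pose (-1.4179, -2.4280, 0.1910)
step 2: θ'=-1.3090 (R=1.3333) → pose (-2.9590, -1.4640, -1.3090)
step 3: θ'=-1.3090 (straight) → pose (-2.6355, -2.6714, -1.3090)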